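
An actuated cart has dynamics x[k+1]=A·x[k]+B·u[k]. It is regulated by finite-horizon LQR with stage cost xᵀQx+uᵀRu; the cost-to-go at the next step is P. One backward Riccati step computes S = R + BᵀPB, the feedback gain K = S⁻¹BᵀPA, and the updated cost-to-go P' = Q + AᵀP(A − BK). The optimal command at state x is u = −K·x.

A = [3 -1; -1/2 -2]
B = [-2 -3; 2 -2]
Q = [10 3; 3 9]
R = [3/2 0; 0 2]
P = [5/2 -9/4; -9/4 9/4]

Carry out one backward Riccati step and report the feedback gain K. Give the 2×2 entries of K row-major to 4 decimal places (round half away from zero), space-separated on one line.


BᵀP = [-9.5000 9.0000; -3.0000 2.2500]
S = R + BᵀPB = [3/2 0; 0 2] + [37.0000 10.5000; 10.5000 4.5000] = [38.5000 10.5000; 10.5000 6.5000]
BᵀPA = [-33.0000 -8.5000; -10.1250 -1.5000]
K = S⁻¹·BᵀPA = [-0.7728 -0.2821; -0.3094 0.2250]
A−BK = [0.5263 -0.8893; 0.4268 -0.9857]
AᵀP(A−BK) = [1.1787 0.0924; 0.0924 0.4393]
P' = Q + AᵀP(A−BK) = [11.1787 3.0924; 3.0924 9.4393]
tr(P') = 20.6180

-0.7728 -0.2821 -0.3094 0.2250


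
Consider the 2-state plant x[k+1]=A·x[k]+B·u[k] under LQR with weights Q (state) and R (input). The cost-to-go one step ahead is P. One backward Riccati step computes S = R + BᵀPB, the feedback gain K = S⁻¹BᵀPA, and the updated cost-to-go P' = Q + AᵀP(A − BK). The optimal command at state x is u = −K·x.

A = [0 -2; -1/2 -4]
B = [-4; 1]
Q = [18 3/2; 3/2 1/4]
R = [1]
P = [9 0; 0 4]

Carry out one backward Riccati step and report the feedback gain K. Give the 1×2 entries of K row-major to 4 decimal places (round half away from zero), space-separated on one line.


-0.0134 0.3758

BᵀP = [-36.0000 4.0000]
S = R + BᵀPB = [1] + [148.0000] = [149.0000]
BᵀPA = [-2.0000 56.0000]
K = S⁻¹·BᵀPA = [-0.0134 0.3758]
A−BK = [-0.0537 -0.4966; -0.4866 -4.3758]
AᵀP(A−BK) = [0.9732 8.7517; 8.7517 78.9530]
P' = Q + AᵀP(A−BK) = [18.9732 10.2517; 10.2517 79.2030]
tr(P') = 98.1762


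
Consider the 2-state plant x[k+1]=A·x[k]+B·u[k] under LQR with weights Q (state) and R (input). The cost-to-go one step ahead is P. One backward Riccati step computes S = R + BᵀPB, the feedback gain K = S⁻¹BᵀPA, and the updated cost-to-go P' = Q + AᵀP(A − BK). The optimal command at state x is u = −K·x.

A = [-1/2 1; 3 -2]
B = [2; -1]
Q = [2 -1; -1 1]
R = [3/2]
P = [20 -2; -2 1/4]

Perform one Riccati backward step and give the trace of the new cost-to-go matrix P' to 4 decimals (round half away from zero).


4.1435

BᵀP = [42.0000 -4.2500]
S = R + BᵀPB = [3/2] + [88.2500] = [89.7500]
BᵀPA = [-33.7500 50.5000]
K = S⁻¹·BᵀPA = [-0.3760 0.5627]
A−BK = [0.2521 -0.1253; 2.6240 -1.4373]
AᵀP(A−BK) = [0.5585 -0.5097; -0.5097 0.5850]
P' = Q + AᵀP(A−BK) = [2.5585 -1.5097; -1.5097 1.5850]
tr(P') = 4.1435


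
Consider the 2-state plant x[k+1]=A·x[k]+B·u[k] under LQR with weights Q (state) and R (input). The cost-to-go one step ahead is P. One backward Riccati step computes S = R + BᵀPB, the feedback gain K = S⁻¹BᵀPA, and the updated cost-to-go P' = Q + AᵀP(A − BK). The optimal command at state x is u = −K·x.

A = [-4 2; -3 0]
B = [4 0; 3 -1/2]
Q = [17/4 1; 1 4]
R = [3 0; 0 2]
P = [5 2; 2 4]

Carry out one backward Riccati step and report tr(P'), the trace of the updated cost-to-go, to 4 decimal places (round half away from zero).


14.4744

BᵀP = [26.0000 20.0000; -1.0000 -2.0000]
S = R + BᵀPB = [3 0; 0 2] + [164.0000 -10.0000; -10.0000 1.0000] = [167.0000 -10.0000; -10.0000 3.0000]
BᵀPA = [-164.0000 52.0000; 10.0000 -2.0000]
K = S⁻¹·BᵀPA = [-0.9776 0.3392; 0.0748 0.4638]
A−BK = [-0.0898 0.6434; -0.0299 -0.7855]
AᵀP(A−BK) = [2.9327 -1.0175; -1.0175 3.2918]
P' = Q + AᵀP(A−BK) = [7.1827 -0.0175; -0.0175 7.2918]
tr(P') = 14.4744


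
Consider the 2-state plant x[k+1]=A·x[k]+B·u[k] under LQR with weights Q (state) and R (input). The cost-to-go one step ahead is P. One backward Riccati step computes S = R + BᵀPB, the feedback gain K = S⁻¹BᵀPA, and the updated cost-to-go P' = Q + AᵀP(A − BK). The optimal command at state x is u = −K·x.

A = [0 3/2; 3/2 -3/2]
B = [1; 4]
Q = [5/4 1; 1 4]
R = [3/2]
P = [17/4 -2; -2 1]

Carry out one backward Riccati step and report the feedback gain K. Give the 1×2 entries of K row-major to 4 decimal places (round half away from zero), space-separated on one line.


BᵀP = [-3.7500 2.0000]
S = R + BᵀPB = [3/2] + [4.2500] = [5.7500]
BᵀPA = [3.0000 -8.6250]
K = S⁻¹·BᵀPA = [0.5217 -1.5000]
A−BK = [-0.5217 3.0000; -0.5870 4.5000]
AᵀP(A−BK) = [0.6848 -2.2500; -2.2500 7.8750]
P' = Q + AᵀP(A−BK) = [1.9348 -1.2500; -1.2500 11.8750]
tr(P') = 13.8098

0.5217 -1.5000


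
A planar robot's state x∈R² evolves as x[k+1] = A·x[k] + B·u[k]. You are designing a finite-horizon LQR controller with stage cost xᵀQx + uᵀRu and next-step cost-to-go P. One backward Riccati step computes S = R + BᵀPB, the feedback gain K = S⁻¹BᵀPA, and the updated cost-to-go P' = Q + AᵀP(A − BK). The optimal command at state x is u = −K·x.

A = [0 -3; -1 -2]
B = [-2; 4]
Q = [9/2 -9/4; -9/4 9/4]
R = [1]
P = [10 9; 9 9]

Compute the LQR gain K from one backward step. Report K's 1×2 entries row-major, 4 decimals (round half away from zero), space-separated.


BᵀP = [16.0000 18.0000]
S = R + BᵀPB = [1] + [40.0000] = [41.0000]
BᵀPA = [-18.0000 -84.0000]
K = S⁻¹·BᵀPA = [-0.4390 -2.0488]
A−BK = [-0.8780 -7.0976; 0.7561 6.1951]
AᵀP(A−BK) = [1.0976 8.1220; 8.1220 61.9024]
P' = Q + AᵀP(A−BK) = [5.5976 5.8720; 5.8720 64.1524]
tr(P') = 69.7500

-0.4390 -2.0488


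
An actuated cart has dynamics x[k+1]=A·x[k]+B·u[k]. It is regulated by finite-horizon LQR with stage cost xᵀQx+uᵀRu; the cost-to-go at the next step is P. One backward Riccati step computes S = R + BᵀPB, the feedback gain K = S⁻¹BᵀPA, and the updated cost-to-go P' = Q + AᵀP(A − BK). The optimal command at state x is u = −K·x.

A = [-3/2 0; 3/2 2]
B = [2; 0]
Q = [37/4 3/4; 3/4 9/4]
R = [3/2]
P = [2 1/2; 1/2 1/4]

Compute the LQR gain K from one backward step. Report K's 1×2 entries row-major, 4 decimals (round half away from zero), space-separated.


-0.4737 0.2105

BᵀP = [4.0000 1.0000]
S = R + BᵀPB = [3/2] + [8.0000] = [9.5000]
BᵀPA = [-4.5000 2.0000]
K = S⁻¹·BᵀPA = [-0.4737 0.2105]
A−BK = [-0.5526 -0.4211; 1.5000 2.0000]
AᵀP(A−BK) = [0.6809 0.1974; 0.1974 0.5789]
P' = Q + AᵀP(A−BK) = [9.9309 0.9474; 0.9474 2.8289]
tr(P') = 12.7599


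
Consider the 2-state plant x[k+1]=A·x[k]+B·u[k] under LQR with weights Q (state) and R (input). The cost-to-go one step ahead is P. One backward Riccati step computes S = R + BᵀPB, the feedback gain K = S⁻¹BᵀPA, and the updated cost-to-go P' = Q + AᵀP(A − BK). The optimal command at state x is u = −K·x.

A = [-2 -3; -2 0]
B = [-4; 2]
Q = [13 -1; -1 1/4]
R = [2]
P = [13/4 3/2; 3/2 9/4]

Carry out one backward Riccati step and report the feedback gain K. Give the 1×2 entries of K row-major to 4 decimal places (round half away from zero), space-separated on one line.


BᵀP = [-10.0000 -1.5000]
S = R + BᵀPB = [2] + [37.0000] = [39.0000]
BᵀPA = [23.0000 30.0000]
K = S⁻¹·BᵀPA = [0.5897 0.7692]
A−BK = [0.3590 0.0769; -3.1795 -1.5385]
AᵀP(A−BK) = [20.4359 10.8077; 10.8077 6.1731]
P' = Q + AᵀP(A−BK) = [33.4359 9.8077; 9.8077 6.4231]
tr(P') = 39.8590

0.5897 0.7692


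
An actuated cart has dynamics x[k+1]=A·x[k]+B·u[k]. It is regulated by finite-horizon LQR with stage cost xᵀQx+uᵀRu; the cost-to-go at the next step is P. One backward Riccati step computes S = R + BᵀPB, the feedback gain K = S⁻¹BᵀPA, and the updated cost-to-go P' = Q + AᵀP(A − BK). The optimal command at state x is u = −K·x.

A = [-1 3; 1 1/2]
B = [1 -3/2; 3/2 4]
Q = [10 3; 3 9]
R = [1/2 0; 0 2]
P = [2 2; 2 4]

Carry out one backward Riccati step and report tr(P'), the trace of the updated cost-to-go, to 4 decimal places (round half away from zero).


BᵀP = [5.0000 8.0000; 5.0000 13.0000]
S = R + BᵀPB = [1/2 0; 0 2] + [17.0000 24.5000; 24.5000 44.5000] = [17.5000 24.5000; 24.5000 46.5000]
BᵀPA = [3.0000 19.0000; 8.0000 21.5000]
K = S⁻¹·BᵀPA = [-0.2646 1.6710; 0.3115 -0.4180]
A−BK = [-0.2681 0.7020; 0.1511 -0.3343]
AᵀP(A−BK) = [0.3021 -0.6686; -0.6686 2.2395]
P' = Q + AᵀP(A−BK) = [10.3021 2.3314; 2.3314 11.2395]
tr(P') = 21.5416

21.5416


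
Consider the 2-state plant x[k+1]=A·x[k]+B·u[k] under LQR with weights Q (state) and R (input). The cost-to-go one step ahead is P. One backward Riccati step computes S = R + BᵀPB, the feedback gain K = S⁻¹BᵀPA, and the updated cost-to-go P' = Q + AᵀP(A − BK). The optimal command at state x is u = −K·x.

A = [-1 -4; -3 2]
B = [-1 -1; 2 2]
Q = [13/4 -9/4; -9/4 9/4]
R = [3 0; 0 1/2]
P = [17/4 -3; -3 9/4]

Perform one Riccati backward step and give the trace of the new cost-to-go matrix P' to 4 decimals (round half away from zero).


BᵀP = [-10.2500 7.5000; -10.2500 7.5000]
S = R + BᵀPB = [3 0; 0 1/2] + [25.2500 25.2500; 25.2500 25.2500] = [28.2500 25.2500; 25.2500 25.7500]
BᵀPA = [-12.2500 56.0000; -12.2500 56.0000]
K = S⁻¹·BᵀPA = [-0.0682 0.3115; -0.4089 1.8693]
A−BK = [-1.4771 -1.8192; -2.0459 -2.3616]
AᵀP(A−BK) = [0.6561 0.2149; 0.2149 2.8748]
P' = Q + AᵀP(A−BK) = [3.9061 -2.0351; -2.0351 5.1248]
tr(P') = 9.0309

9.0309


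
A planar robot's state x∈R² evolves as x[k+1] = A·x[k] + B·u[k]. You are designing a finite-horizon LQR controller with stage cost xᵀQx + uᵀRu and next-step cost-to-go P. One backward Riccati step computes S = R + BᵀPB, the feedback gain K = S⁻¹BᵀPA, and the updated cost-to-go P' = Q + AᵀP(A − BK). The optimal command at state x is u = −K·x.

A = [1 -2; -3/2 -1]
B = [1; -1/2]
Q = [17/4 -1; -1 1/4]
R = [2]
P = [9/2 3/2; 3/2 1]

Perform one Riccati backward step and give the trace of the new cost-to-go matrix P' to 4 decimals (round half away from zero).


BᵀP = [3.7500 1.0000]
S = R + BᵀPB = [2] + [3.2500] = [5.2500]
BᵀPA = [2.2500 -8.5000]
K = S⁻¹·BᵀPA = [0.4286 -1.6190]
A−BK = [0.5714 -0.3810; -1.2857 -1.8095]
AᵀP(A−BK) = [1.2857 -0.8571; -0.8571 11.2381]
P' = Q + AᵀP(A−BK) = [5.5357 -1.8571; -1.8571 11.4881]
tr(P') = 17.0238

17.0238


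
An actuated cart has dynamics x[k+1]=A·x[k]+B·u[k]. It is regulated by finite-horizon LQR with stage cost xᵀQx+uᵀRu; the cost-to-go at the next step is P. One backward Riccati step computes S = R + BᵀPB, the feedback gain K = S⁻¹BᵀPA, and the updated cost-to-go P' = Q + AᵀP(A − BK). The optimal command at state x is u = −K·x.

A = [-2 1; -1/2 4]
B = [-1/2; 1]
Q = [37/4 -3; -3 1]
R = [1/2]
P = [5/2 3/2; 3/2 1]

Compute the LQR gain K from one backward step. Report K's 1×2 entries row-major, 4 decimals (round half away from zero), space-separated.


-1.0000 2.0000

BᵀP = [0.2500 0.2500]
S = R + BᵀPB = [1/2] + [0.1250] = [0.6250]
BᵀPA = [-0.6250 1.2500]
K = S⁻¹·BᵀPA = [-1.0000 2.0000]
A−BK = [-2.5000 2.0000; 0.5000 2.0000]
AᵀP(A−BK) = [12.6250 -18.5000; -18.5000 28.0000]
P' = Q + AᵀP(A−BK) = [21.8750 -21.5000; -21.5000 29.0000]
tr(P') = 50.8750


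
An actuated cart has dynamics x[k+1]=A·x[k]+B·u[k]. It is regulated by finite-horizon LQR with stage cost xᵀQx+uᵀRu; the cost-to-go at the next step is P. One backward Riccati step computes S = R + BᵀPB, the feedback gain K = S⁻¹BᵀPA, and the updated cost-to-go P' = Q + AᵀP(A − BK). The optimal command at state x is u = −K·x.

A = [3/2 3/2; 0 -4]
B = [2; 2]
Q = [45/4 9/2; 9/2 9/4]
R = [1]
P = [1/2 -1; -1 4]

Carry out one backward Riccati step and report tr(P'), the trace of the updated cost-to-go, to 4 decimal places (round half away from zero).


32.4318

BᵀP = [-1.0000 6.0000]
S = R + BᵀPB = [1] + [10.0000] = [11.0000]
BᵀPA = [-1.5000 -25.5000]
K = S⁻¹·BᵀPA = [-0.1364 -2.3182]
A−BK = [1.7727 6.1364; 0.2727 0.6364]
AᵀP(A−BK) = [0.9205 3.6477; 3.6477 18.0114]
P' = Q + AᵀP(A−BK) = [12.1705 8.1477; 8.1477 20.2614]
tr(P') = 32.4318


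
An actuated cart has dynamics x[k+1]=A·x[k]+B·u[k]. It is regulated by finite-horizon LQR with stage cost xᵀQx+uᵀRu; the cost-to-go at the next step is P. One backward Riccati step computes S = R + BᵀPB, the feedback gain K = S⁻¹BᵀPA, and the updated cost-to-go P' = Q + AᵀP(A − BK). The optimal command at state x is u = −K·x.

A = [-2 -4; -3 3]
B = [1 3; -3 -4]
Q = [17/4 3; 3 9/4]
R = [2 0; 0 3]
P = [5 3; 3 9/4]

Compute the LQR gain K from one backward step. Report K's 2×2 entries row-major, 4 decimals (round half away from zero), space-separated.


BᵀP = [-4.0000 -3.7500; 3.0000 0.0000]
S = R + BᵀPB = [2 0; 0 3] + [7.2500 3.0000; 3.0000 9.0000] = [9.2500 3.0000; 3.0000 12.0000]
BᵀPA = [19.2500 4.7500; -6.0000 -12.0000]
K = S⁻¹·BᵀPA = [2.4412 0.9118; -1.1103 -1.2279]
A−BK = [-1.1103 -1.2279; -0.1176 0.8235]
AᵀP(A−BK) = [22.5956 12.8309; 12.8309 9.1838]
P' = Q + AᵀP(A−BK) = [26.8456 15.8309; 15.8309 11.4338]
tr(P') = 38.2794

2.4412 0.9118 -1.1103 -1.2279


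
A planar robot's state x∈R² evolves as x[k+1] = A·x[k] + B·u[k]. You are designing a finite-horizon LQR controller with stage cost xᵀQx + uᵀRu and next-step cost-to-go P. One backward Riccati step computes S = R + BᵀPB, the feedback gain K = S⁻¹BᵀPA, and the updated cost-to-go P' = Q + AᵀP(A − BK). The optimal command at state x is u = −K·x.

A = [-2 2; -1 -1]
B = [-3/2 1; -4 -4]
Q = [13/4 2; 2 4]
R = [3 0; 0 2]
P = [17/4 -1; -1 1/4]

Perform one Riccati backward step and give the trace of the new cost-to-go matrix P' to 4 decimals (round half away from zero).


BᵀP = [-2.3750 0.5000; 8.2500 -2.0000]
S = R + BᵀPB = [3 0; 0 2] + [1.5625 -4.3750; -4.3750 16.2500] = [4.5625 -4.3750; -4.3750 18.2500]
BᵀPA = [4.2500 -5.2500; -14.5000 18.5000]
K = S⁻¹·BᵀPA = [0.2203 -0.2320; -0.7417 0.9581]
A−BK = [-0.9279 0.6940; -3.0858 1.9045]
AᵀP(A−BK) = [1.5590 -1.8718; -1.8718 2.3075]
P' = Q + AᵀP(A−BK) = [4.8090 0.1282; 0.1282 6.3075]
tr(P') = 11.1165

11.1165


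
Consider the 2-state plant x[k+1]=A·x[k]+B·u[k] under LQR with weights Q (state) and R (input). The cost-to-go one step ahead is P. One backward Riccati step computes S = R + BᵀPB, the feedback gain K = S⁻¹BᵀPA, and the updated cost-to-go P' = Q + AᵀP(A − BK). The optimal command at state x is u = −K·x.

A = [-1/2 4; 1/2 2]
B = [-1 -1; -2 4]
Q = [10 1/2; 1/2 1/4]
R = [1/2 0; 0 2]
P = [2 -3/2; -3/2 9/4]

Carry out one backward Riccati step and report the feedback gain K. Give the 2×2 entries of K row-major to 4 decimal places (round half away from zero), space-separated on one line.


BᵀP = [1.0000 -3.0000; -8.0000 10.5000]
S = R + BᵀPB = [1/2 0; 0 2] + [5.0000 -13.0000; -13.0000 50.0000] = [5.5000 -13.0000; -13.0000 52.0000]
BᵀPA = [-2.0000 -2.0000; 9.2500 -11.0000]
K = S⁻¹·BᵀPA = [0.1389 -2.1111; 0.2126 -0.7393]
A−BK = [-0.1485 1.1496; -0.0726 0.7350]
AᵀP(A−BK) = [0.1237 -0.6335; -0.6335 4.6453]
P' = Q + AᵀP(A−BK) = [10.1237 -0.1335; -0.1335 4.8953]
tr(P') = 15.0190

0.1389 -2.1111 0.2126 -0.7393


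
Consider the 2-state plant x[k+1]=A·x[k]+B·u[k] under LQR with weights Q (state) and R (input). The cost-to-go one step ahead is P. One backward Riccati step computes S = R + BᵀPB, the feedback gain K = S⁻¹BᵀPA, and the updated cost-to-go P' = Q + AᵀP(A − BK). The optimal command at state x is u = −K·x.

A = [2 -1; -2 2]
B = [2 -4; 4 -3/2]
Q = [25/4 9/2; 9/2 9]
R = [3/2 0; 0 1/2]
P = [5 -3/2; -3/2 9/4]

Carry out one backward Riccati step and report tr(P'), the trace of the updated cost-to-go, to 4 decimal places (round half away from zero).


BᵀP = [4.0000 6.0000; -17.7500 2.6250]
S = R + BᵀPB = [3/2 0; 0 1/2] + [32.0000 -25.0000; -25.0000 67.0625] = [33.5000 -25.0000; -25.0000 67.5625]
BᵀPA = [-4.0000 8.0000; -40.7500 23.0000]
K = S⁻¹·BᵀPA = [-0.7868 0.6809; -0.8943 0.5924]
A−BK = [-0.0035 0.0077; -0.1943 0.1651]
AᵀP(A−BK) = [1.4113 -1.1376; -1.1376 0.9286]
P' = Q + AᵀP(A−BK) = [7.6613 3.3624; 3.3624 9.9286]
tr(P') = 17.5899

17.5899


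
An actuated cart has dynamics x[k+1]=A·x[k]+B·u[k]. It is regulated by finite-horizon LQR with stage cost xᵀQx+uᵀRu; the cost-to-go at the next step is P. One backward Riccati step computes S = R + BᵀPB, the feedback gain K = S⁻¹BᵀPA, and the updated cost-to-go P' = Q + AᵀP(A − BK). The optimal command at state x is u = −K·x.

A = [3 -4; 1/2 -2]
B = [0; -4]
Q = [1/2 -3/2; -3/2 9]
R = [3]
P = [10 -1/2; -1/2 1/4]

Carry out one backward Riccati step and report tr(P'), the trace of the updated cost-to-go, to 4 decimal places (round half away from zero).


BᵀP = [2.0000 -1.0000]
S = R + BᵀPB = [3] + [4.0000] = [7.0000]
BᵀPA = [5.5000 -6.0000]
K = S⁻¹·BᵀPA = [0.7857 -0.8571]
A−BK = [3.0000 -4.0000; 3.6429 -5.4286]
AᵀP(A−BK) = [84.2411 -111.5357; -111.5357 147.8571]
P' = Q + AᵀP(A−BK) = [84.7411 -113.0357; -113.0357 156.8571]
tr(P') = 241.5982

241.5982


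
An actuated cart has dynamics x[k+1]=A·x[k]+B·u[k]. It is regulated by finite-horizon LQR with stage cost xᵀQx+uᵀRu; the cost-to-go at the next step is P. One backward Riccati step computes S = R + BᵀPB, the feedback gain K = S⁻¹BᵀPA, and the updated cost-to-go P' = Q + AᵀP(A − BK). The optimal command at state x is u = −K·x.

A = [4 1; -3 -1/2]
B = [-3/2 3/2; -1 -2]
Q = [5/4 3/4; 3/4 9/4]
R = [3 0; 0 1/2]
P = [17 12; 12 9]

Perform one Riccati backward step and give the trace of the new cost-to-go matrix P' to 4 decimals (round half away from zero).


7.0335

BᵀP = [-37.5000 -27.0000; 1.5000 0.0000]
S = R + BᵀPB = [3 0; 0 1/2] + [83.2500 -2.2500; -2.2500 2.2500] = [86.2500 -2.2500; -2.2500 2.7500]
BᵀPA = [-69.0000 -24.0000; 6.0000 1.5000]
K = S⁻¹·BᵀPA = [-0.7593 -0.2698; 1.5606 0.3247]
A−BK = [0.5202 0.1082; -0.6381 -0.1204]
AᵀP(A−BK) = [3.2456 0.9362; 0.9362 0.2880]
P' = Q + AᵀP(A−BK) = [4.4956 1.6862; 1.6862 2.5380]
tr(P') = 7.0335


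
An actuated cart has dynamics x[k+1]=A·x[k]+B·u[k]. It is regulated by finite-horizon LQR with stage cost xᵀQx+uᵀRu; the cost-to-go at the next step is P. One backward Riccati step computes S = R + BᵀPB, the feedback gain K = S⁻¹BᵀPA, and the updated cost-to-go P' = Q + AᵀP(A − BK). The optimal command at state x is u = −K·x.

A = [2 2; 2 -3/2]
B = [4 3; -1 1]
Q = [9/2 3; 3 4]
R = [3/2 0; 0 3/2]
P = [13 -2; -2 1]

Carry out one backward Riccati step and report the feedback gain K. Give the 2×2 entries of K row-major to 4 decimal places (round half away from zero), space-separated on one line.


BᵀP = [54.0000 -9.0000; 37.0000 -5.0000]
S = R + BᵀPB = [3/2 0; 0 3/2] + [225.0000 153.0000; 153.0000 106.0000] = [226.5000 153.0000; 153.0000 107.5000]
BᵀPA = [90.0000 121.5000; 64.0000 81.5000]
K = S⁻¹·BᵀPA = [-0.1245 0.6297; 0.7725 -0.1381]
A−BK = [0.1804 -0.1045; 1.1030 -0.7322]
AᵀP(A−BK) = [1.7622 -0.8356; -0.8356 0.9954]
P' = Q + AᵀP(A−BK) = [6.2622 2.1644; 2.1644 4.9954]
tr(P') = 11.2576

-0.1245 0.6297 0.7725 -0.1381


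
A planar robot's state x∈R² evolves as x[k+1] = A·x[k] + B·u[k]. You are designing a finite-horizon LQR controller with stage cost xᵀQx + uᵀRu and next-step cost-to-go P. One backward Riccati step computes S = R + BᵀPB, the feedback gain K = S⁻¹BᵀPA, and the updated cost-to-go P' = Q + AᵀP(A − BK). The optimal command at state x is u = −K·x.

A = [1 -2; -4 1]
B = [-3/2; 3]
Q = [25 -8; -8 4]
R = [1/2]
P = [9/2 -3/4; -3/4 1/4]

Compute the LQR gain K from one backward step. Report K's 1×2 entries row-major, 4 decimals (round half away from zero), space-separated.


BᵀP = [-9.0000 1.8750]
S = R + BᵀPB = [1/2] + [19.1250] = [19.6250]
BᵀPA = [-16.5000 19.8750]
K = S⁻¹·BᵀPA = [-0.8408 1.0127]
A−BK = [-0.2611 -0.4809; -1.4777 -2.0382]
AᵀP(A−BK) = [0.6274 -0.0398; -0.0398 1.1218]
P' = Q + AᵀP(A−BK) = [25.6274 -8.0398; -8.0398 5.1218]
tr(P') = 30.7492

-0.8408 1.0127


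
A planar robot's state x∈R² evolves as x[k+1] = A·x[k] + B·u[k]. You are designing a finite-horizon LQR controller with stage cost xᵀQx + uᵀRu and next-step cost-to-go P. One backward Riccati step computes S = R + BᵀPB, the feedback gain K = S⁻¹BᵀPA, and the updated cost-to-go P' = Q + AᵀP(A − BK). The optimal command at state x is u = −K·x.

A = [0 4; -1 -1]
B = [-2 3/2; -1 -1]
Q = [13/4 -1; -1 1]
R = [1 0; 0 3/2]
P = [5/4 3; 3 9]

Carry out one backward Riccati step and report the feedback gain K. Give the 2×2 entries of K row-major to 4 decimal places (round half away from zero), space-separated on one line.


BᵀP = [-5.5000 -15.0000; -1.1250 -4.5000]
S = R + BᵀPB = [1 0; 0 3/2] + [26.0000 6.7500; 6.7500 2.8125] = [27.0000 6.7500; 6.7500 4.3125]
BᵀPA = [15.0000 -7.0000; 4.5000 0.0000]
K = S⁻¹·BᵀPA = [0.4841 -0.4259; 0.2857 0.6667]
A−BK = [0.5397 2.1481; -0.2302 -0.7593]
AᵀP(A−BK) = [0.4524 0.3889; 0.3889 2.0185]
P' = Q + AᵀP(A−BK) = [3.7024 -0.6111; -0.6111 3.0185]
tr(P') = 6.7209

0.4841 -0.4259 0.2857 0.6667


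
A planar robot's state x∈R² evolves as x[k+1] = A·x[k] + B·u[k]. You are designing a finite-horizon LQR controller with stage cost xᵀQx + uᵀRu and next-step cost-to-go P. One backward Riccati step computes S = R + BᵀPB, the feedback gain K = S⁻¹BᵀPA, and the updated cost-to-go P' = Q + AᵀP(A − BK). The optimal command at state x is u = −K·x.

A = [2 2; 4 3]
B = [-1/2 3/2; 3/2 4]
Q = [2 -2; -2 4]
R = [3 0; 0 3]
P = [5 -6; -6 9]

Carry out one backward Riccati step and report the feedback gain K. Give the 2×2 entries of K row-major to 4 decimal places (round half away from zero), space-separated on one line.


BᵀP = [-11.5000 16.5000; -16.5000 27.0000]
S = R + BᵀPB = [3 0; 0 3] + [30.5000 48.7500; 48.7500 83.2500] = [33.5000 48.7500; 48.7500 86.2500]
BᵀPA = [43.0000 26.5000; 75.0000 48.0000]
K = S⁻¹·BᵀPA = [0.1024 -0.1060; 0.8117 0.6165]
A−BK = [0.8336 1.0223; 0.5996 0.6932]
AᵀP(A−BK) = [2.7203 2.3254; 2.3254 2.2201]
P' = Q + AᵀP(A−BK) = [4.7203 0.3254; 0.3254 6.2201]
tr(P') = 10.9404

0.1024 -0.1060 0.8117 0.6165


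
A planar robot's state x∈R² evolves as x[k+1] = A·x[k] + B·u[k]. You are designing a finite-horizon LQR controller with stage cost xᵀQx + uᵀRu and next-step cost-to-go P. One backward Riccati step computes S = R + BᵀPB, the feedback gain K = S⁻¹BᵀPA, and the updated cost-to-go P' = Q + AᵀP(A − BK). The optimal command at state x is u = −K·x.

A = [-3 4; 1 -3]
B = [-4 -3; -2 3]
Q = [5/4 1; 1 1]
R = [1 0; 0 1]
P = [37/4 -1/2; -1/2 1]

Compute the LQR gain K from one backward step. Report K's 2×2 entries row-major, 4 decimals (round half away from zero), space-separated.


0.3415 -0.1992 0.5415 -1.0659

BᵀP = [-36.0000 0.0000; -29.2500 4.5000]
S = R + BᵀPB = [1 0; 0 1] + [144.0000 108.0000; 108.0000 101.2500] = [145.0000 108.0000; 108.0000 102.2500]
BᵀPA = [108.0000 -144.0000; 92.2500 -130.5000]
K = S⁻¹·BᵀPA = [0.3415 -0.1992; 0.5415 -1.0659]
A−BK = [-0.0095 0.0055; 0.0587 -0.2009]
AᵀP(A−BK) = [0.4147 -0.6586; -0.6586 1.2175]
P' = Q + AᵀP(A−BK) = [1.6647 0.3414; 0.3414 2.2175]
tr(P') = 3.8821


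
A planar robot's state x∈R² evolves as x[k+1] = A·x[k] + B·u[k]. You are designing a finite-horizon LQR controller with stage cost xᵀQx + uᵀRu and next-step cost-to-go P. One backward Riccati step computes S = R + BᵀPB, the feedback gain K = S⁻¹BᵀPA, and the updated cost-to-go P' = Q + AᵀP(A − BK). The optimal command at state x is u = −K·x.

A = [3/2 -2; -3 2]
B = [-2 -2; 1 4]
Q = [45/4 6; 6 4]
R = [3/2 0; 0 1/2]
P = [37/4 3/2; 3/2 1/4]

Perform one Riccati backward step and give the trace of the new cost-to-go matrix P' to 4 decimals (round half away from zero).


15.9056

BᵀP = [-17.0000 -2.7500; -12.5000 -2.0000]
S = R + BᵀPB = [3/2 0; 0 1/2] + [31.2500 23.0000; 23.0000 17.0000] = [32.7500 23.0000; 23.0000 17.5000]
BᵀPA = [-17.2500 28.5000; -12.7500 21.0000]
K = S⁻¹·BᵀPA = [-0.1955 0.3569; -0.4717 0.7309]
A−BK = [0.1657 0.1756; -0.9178 -1.2805]
AᵀP(A−BK) = [0.1769 -0.2741; -0.2741 0.4788]
P' = Q + AᵀP(A−BK) = [11.4269 5.7259; 5.7259 4.4788]
tr(P') = 15.9056


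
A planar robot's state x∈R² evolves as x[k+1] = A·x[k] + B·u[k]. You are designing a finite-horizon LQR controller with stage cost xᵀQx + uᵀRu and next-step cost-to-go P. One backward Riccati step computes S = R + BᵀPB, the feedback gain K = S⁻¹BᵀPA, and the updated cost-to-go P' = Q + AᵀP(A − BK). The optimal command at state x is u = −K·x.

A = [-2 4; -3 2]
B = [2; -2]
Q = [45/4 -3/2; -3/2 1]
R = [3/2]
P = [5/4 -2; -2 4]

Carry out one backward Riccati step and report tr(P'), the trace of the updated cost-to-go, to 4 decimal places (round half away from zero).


19.4058

BᵀP = [6.5000 -12.0000]
S = R + BᵀPB = [3/2] + [37.0000] = [38.5000]
BᵀPA = [23.0000 2.0000]
K = S⁻¹·BᵀPA = [0.5974 0.0519]
A−BK = [-3.1948 3.8961; -1.8052 2.1039]
AᵀP(A−BK) = [3.2597 -3.1948; -3.1948 3.8961]
P' = Q + AᵀP(A−BK) = [14.5097 -4.6948; -4.6948 4.8961]
tr(P') = 19.4058


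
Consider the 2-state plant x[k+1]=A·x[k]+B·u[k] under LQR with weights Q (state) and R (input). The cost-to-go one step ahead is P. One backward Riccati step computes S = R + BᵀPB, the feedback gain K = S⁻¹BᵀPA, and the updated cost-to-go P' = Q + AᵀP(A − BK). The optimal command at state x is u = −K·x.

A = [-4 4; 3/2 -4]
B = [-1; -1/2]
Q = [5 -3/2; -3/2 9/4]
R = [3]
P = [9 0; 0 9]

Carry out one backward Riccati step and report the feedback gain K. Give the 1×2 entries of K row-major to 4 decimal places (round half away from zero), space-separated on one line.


2.0526 -1.2632

BᵀP = [-9.0000 -4.5000]
S = R + BᵀPB = [3] + [11.2500] = [14.2500]
BᵀPA = [29.2500 -18.0000]
K = S⁻¹·BᵀPA = [2.0526 -1.2632]
A−BK = [-1.9474 2.7368; 2.5263 -4.6316]
AᵀP(A−BK) = [104.2105 -161.0526; -161.0526 265.2632]
P' = Q + AᵀP(A−BK) = [109.2105 -162.5526; -162.5526 267.5132]
tr(P') = 376.7237


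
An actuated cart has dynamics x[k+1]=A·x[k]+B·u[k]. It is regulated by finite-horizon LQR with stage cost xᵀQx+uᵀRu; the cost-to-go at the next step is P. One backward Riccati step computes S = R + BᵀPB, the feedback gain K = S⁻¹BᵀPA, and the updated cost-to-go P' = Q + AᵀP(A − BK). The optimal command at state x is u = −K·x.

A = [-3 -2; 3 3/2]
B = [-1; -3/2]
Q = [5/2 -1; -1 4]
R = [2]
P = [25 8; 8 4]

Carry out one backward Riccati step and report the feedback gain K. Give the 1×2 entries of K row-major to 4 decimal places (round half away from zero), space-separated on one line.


1.1500 0.8833

BᵀP = [-37.0000 -14.0000]
S = R + BᵀPB = [2] + [58.0000] = [60.0000]
BᵀPA = [69.0000 53.0000]
K = S⁻¹·BᵀPA = [1.1500 0.8833]
A−BK = [-1.8500 -1.1167; 4.7250 2.8250]
AᵀP(A−BK) = [37.6500 23.0500; 23.0500 14.1833]
P' = Q + AᵀP(A−BK) = [40.1500 22.0500; 22.0500 18.1833]
tr(P') = 58.3333


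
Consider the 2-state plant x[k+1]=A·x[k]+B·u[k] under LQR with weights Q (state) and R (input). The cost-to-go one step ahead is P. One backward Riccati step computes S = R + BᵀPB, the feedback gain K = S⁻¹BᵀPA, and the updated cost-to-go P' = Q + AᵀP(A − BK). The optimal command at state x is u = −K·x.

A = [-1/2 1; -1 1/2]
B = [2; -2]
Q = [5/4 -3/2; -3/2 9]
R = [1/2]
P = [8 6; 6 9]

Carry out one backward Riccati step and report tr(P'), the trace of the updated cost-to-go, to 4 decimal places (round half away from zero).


BᵀP = [4.0000 -6.0000]
S = R + BᵀPB = [1/2] + [20.0000] = [20.5000]
BᵀPA = [4.0000 1.0000]
K = S⁻¹·BᵀPA = [0.1951 0.0488]
A−BK = [-0.8902 0.9024; -0.6098 0.5976]
AᵀP(A−BK) = [16.2195 -16.1951; -16.1951 16.2012]
P' = Q + AᵀP(A−BK) = [17.4695 -17.6951; -17.6951 25.2012]
tr(P') = 42.6707

42.6707


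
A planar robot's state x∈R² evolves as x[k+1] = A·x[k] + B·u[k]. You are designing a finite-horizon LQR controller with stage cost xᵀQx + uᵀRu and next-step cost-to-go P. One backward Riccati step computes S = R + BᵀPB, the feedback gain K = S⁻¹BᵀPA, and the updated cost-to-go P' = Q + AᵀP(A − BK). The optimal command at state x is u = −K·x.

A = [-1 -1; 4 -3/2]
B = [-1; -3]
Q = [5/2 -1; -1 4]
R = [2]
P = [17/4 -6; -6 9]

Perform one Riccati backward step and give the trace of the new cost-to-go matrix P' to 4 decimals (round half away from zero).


BᵀP = [13.7500 -21.0000]
S = R + BᵀPB = [2] + [49.2500] = [51.2500]
BᵀPA = [-97.7500 17.7500]
K = S⁻¹·BᵀPA = [-1.9073 0.3463]
A−BK = [-2.9073 -0.6537; -1.7220 -0.4610]
AᵀP(A−BK) = [9.8098 -0.8951; -0.8951 0.3524]
P' = Q + AᵀP(A−BK) = [12.3098 -1.8951; -1.8951 4.3524]
tr(P') = 16.6622

16.6622


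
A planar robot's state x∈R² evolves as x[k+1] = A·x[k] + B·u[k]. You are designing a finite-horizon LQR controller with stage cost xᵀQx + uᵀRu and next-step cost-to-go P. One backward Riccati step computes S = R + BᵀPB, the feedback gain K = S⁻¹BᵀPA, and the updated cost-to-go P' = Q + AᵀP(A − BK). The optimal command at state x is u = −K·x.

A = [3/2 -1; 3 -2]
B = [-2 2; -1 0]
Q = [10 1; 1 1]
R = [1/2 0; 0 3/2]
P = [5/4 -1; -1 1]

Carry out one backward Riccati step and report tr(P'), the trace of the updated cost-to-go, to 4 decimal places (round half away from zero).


13.8297

BᵀP = [-1.5000 1.0000; 2.5000 -2.0000]
S = R + BᵀPB = [1/2 0; 0 3/2] + [2.0000 -3.0000; -3.0000 5.0000] = [2.5000 -3.0000; -3.0000 6.5000]
BᵀPA = [0.7500 -0.5000; -2.2500 1.5000]
K = S⁻¹·BᵀPA = [-0.2586 0.1724; -0.4655 0.3103]
A−BK = [1.9138 -1.2759; 2.7414 -1.8276]
AᵀP(A−BK) = [1.9591 -1.3060; -1.3060 0.8707]
P' = Q + AᵀP(A−BK) = [11.9591 -0.3060; -0.3060 1.8707]
tr(P') = 13.8297


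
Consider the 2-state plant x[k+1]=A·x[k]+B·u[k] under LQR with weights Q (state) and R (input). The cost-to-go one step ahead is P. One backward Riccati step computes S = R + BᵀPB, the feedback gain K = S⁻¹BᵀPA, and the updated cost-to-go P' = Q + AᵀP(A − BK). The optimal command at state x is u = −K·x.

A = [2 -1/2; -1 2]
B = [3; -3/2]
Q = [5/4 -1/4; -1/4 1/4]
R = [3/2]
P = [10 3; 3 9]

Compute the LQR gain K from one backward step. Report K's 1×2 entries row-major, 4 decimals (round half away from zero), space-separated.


0.6549 -0.2566

BᵀP = [25.5000 -4.5000]
S = R + BᵀPB = [3/2] + [83.2500] = [84.7500]
BᵀPA = [55.5000 -21.7500]
K = S⁻¹·BᵀPA = [0.6549 -0.2566]
A−BK = [0.0354 0.2699; -0.0177 1.6150]
AᵀP(A−BK) = [0.6549 -0.2566; -0.2566 26.9181]
P' = Q + AᵀP(A−BK) = [1.9049 -0.5066; -0.5066 27.1681]
tr(P') = 29.0730


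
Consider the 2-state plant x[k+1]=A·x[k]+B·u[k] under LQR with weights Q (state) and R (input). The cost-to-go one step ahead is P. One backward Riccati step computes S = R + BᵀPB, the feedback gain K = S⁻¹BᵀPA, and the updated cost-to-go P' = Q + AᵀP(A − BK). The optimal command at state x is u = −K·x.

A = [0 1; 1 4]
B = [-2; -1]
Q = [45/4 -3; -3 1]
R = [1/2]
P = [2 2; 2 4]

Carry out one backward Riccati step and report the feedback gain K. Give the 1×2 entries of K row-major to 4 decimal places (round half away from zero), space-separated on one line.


-0.3902 -1.8537

BᵀP = [-6.0000 -8.0000]
S = R + BᵀPB = [1/2] + [20.0000] = [20.5000]
BᵀPA = [-8.0000 -38.0000]
K = S⁻¹·BᵀPA = [-0.3902 -1.8537]
A−BK = [-0.7805 -2.7073; 0.6098 2.1463]
AᵀP(A−BK) = [0.8780 3.1707; 3.1707 11.5610]
P' = Q + AᵀP(A−BK) = [12.1280 0.1707; 0.1707 12.5610]
tr(P') = 24.6890


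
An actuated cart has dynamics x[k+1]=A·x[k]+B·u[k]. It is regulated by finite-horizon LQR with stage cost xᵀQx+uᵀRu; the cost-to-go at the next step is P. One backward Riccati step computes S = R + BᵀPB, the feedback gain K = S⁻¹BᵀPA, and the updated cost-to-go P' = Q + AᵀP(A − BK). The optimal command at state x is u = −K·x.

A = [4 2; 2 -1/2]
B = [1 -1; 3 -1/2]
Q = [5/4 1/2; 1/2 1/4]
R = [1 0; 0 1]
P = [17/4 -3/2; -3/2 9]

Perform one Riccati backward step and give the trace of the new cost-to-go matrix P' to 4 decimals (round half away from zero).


18.7636

BᵀP = [-0.2500 25.5000; -3.5000 -3.0000]
S = R + BᵀPB = [1 0; 0 1] + [76.2500 -12.5000; -12.5000 5.0000] = [77.2500 -12.5000; -12.5000 6.0000]
BᵀPA = [50.0000 -13.2500; -20.0000 -5.5000]
K = S⁻¹·BᵀPA = [0.1627 -0.4825; -2.9943 -1.9219]
A−BK = [0.8430 0.5606; 0.0146 -0.0134]
AᵀP(A−BK) = [11.9772 7.6876; 7.6876 5.2864]
P' = Q + AᵀP(A−BK) = [13.2272 8.1876; 8.1876 5.5364]
tr(P') = 18.7636


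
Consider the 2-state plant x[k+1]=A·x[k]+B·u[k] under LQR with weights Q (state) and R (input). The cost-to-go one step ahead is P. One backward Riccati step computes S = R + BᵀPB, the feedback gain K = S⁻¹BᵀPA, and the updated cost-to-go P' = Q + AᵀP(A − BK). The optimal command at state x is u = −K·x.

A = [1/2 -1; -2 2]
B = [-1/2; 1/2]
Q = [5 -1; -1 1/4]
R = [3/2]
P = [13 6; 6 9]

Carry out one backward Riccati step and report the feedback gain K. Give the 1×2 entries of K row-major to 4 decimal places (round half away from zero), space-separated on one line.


BᵀP = [-3.5000 1.5000]
S = R + BᵀPB = [3/2] + [2.5000] = [4.0000]
BᵀPA = [-4.7500 6.5000]
K = S⁻¹·BᵀPA = [-1.1875 1.6250]
A−BK = [-0.0938 -0.1875; -1.4063 1.1875]
AᵀP(A−BK) = [21.6094 -16.7813; -16.7813 14.4375]
P' = Q + AᵀP(A−BK) = [26.6094 -17.7813; -17.7813 14.6875]
tr(P') = 41.2969

-1.1875 1.6250


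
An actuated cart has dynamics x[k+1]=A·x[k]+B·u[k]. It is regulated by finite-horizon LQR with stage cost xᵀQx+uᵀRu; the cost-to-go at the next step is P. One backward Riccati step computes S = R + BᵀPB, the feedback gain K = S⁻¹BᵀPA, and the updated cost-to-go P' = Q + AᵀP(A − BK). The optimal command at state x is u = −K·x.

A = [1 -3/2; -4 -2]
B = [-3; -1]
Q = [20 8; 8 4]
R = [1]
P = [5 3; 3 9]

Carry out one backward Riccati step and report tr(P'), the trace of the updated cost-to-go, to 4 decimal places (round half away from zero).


BᵀP = [-18.0000 -18.0000]
S = R + BᵀPB = [1] + [72.0000] = [73.0000]
BᵀPA = [54.0000 63.0000]
K = S⁻¹·BᵀPA = [0.7397 0.8630]
A−BK = [3.2192 1.0890; -3.2603 -1.1370]
AᵀP(A−BK) = [85.0548 29.8973; 29.8973 10.8801]
P' = Q + AᵀP(A−BK) = [105.0548 37.8973; 37.8973 14.8801]
tr(P') = 119.9349

119.9349


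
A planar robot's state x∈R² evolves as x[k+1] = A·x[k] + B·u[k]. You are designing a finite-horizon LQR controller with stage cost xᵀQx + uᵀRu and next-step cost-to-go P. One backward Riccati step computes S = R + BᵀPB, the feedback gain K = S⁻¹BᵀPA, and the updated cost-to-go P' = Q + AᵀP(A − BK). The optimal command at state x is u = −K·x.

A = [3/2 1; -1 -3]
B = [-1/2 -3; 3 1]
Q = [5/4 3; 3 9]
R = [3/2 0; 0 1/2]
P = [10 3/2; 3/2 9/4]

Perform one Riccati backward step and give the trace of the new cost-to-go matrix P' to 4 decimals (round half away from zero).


BᵀP = [-0.5000 6.0000; -28.5000 -2.2500]
S = R + BᵀPB = [3/2 0; 0 1/2] + [18.2500 7.5000; 7.5000 83.2500] = [19.7500 7.5000; 7.5000 83.7500]
BᵀPA = [-6.7500 -18.5000; -40.5000 -21.7500]
K = S⁻¹·BᵀPA = [-0.1637 -0.8676; -0.4689 -0.1820]
A−BK = [0.0114 0.0202; -0.0400 -0.2152]
AᵀP(A−BK) = [0.1537 0.2725; 0.2725 1.2409]
P' = Q + AᵀP(A−BK) = [1.4037 3.2725; 3.2725 10.2409]
tr(P') = 11.6446

11.6446


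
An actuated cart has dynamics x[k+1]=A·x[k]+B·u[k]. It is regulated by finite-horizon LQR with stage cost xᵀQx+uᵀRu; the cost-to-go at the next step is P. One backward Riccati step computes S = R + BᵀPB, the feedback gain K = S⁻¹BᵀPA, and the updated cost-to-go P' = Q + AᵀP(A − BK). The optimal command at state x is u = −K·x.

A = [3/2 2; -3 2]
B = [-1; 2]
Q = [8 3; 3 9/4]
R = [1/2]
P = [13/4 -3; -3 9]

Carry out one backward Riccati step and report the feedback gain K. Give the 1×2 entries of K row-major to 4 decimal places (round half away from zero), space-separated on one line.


-1.4855 0.4541

BᵀP = [-9.2500 21.0000]
S = R + BᵀPB = [1/2] + [51.2500] = [51.7500]
BᵀPA = [-76.8750 23.5000]
K = S⁻¹·BᵀPA = [-1.4855 0.4541]
A−BK = [0.0145 2.4541; -0.0290 1.0918]
AᵀP(A−BK) = [1.1141 -0.3406; -0.3406 14.3285]
P' = Q + AᵀP(A−BK) = [9.1141 2.6594; 2.6594 16.5785]
tr(P') = 25.6926


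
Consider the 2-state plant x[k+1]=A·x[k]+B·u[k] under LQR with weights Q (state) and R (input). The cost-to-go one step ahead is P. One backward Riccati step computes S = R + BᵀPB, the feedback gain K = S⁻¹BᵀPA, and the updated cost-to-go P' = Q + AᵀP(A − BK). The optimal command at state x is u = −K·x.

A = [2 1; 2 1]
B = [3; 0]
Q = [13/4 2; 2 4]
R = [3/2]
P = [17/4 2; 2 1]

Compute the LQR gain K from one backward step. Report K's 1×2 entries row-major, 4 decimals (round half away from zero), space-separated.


BᵀP = [12.7500 6.0000]
S = R + BᵀPB = [3/2] + [38.2500] = [39.7500]
BᵀPA = [37.5000 18.7500]
K = S⁻¹·BᵀPA = [0.9434 0.4717]
A−BK = [-0.8302 -0.4151; 2.0000 1.0000]
AᵀP(A−BK) = [1.6226 0.8113; 0.8113 0.4057]
P' = Q + AᵀP(A−BK) = [4.8726 2.8113; 2.8113 4.4057]
tr(P') = 9.2783

0.9434 0.4717


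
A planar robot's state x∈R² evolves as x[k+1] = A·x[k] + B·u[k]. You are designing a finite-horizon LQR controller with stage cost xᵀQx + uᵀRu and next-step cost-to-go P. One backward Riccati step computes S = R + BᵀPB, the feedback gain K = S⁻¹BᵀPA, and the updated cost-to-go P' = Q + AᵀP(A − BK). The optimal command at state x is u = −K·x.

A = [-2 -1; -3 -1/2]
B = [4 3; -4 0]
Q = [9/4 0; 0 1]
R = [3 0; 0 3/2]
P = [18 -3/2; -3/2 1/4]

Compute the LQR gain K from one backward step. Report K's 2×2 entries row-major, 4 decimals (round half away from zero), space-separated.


0.0306 -0.0538 -0.6217 -0.2395

BᵀP = [78.0000 -7.0000; 54.0000 -4.5000]
S = R + BᵀPB = [3 0; 0 3/2] + [340.0000 234.0000; 234.0000 162.0000] = [343.0000 234.0000; 234.0000 163.5000]
BᵀPA = [-135.0000 -74.5000; -94.5000 -51.7500]
K = S⁻¹·BᵀPA = [0.0306 -0.0538; -0.6217 -0.2395]
A−BK = [-0.2571 -0.0663; -2.8777 -0.7152]
AᵀP(A−BK) = [1.6232 0.4778; 0.4778 0.1595]
P' = Q + AᵀP(A−BK) = [3.8732 0.4778; 0.4778 1.1595]
tr(P') = 5.0326


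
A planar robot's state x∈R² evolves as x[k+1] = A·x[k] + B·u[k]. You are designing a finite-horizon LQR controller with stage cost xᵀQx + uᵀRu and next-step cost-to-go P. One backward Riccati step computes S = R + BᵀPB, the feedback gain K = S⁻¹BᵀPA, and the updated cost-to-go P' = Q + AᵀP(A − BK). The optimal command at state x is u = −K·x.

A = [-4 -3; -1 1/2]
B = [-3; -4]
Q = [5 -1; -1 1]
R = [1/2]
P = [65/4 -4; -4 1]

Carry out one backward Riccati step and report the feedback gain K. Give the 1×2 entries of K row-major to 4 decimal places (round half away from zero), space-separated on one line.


BᵀP = [-32.7500 8.0000]
S = R + BᵀPB = [1/2] + [66.2500] = [66.7500]
BᵀPA = [123.0000 102.2500]
K = S⁻¹·BᵀPA = [1.8427 1.5318]
A−BK = [1.5281 1.5955; 6.3708 6.6273]
AᵀP(A−BK) = [2.3483 2.0843; 2.0843 1.8699]
P' = Q + AᵀP(A−BK) = [7.3483 1.0843; 1.0843 2.8699]
tr(P') = 10.2182

1.8427 1.5318


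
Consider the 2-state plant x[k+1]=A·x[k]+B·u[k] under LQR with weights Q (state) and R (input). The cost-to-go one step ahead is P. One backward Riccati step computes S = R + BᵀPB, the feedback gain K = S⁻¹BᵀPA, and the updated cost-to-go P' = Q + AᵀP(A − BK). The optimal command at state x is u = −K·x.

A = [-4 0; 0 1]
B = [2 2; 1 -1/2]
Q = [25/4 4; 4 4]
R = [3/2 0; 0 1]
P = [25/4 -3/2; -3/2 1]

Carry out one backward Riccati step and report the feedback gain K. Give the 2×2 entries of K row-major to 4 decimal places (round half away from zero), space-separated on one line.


-0.6809 0.2203 -1.2766 -0.2929

BᵀP = [11.0000 -2.0000; 13.2500 -3.5000]
S = R + BᵀPB = [3/2 0; 0 1] + [20.0000 23.0000; 23.0000 28.2500] = [21.5000 23.0000; 23.0000 29.2500]
BᵀPA = [-44.0000 -2.0000; -53.0000 -3.5000]
K = S⁻¹·BᵀPA = [-0.6809 0.2203; -1.2766 -0.2929]
A−BK = [-0.0851 0.1452; 0.0426 0.6333]
AᵀP(A−BK) = [2.3830 0.1702; 0.1702 0.4155]
P' = Q + AᵀP(A−BK) = [8.6330 4.1702; 4.1702 4.4155]
tr(P') = 13.0485


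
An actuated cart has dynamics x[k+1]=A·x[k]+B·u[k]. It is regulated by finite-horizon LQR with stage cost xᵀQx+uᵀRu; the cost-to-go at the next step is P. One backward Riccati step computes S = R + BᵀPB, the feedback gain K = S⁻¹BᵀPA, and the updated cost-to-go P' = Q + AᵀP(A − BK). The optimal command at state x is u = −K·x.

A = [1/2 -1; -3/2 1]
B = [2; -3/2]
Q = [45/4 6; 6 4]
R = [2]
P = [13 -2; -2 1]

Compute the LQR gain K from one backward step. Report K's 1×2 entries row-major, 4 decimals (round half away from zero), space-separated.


0.3333 -0.5055

BᵀP = [29.0000 -5.5000]
S = R + BᵀPB = [2] + [66.2500] = [68.2500]
BᵀPA = [22.7500 -34.5000]
K = S⁻¹·BᵀPA = [0.3333 -0.5055]
A−BK = [-0.1667 0.0110; -1.0000 0.2418]
AᵀP(A−BK) = [0.9167 -0.5000; -0.5000 0.5604]
P' = Q + AᵀP(A−BK) = [12.1667 5.5000; 5.5000 4.5604]
tr(P') = 16.7271
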